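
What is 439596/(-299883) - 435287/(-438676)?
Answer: -20768347825/43850491636 ≈ -0.47362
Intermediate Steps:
439596/(-299883) - 435287/(-438676) = 439596*(-1/299883) - 435287*(-1/438676) = -146532/99961 + 435287/438676 = -20768347825/43850491636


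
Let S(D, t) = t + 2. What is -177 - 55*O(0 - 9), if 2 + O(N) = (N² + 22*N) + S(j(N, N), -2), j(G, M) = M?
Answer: 6368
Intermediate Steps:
S(D, t) = 2 + t
O(N) = -2 + N² + 22*N (O(N) = -2 + ((N² + 22*N) + (2 - 2)) = -2 + ((N² + 22*N) + 0) = -2 + (N² + 22*N) = -2 + N² + 22*N)
-177 - 55*O(0 - 9) = -177 - 55*(-2 + (0 - 9)² + 22*(0 - 9)) = -177 - 55*(-2 + (-9)² + 22*(-9)) = -177 - 55*(-2 + 81 - 198) = -177 - 55*(-119) = -177 + 6545 = 6368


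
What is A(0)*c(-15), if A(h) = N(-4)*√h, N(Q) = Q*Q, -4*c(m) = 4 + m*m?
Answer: 0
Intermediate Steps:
c(m) = -1 - m²/4 (c(m) = -(4 + m*m)/4 = -(4 + m²)/4 = -1 - m²/4)
N(Q) = Q²
A(h) = 16*√h (A(h) = (-4)²*√h = 16*√h)
A(0)*c(-15) = (16*√0)*(-1 - ¼*(-15)²) = (16*0)*(-1 - ¼*225) = 0*(-1 - 225/4) = 0*(-229/4) = 0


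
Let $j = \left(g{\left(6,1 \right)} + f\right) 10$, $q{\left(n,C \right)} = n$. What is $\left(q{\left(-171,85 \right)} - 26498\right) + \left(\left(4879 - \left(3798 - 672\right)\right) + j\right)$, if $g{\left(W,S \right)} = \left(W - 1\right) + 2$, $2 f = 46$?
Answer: $-24616$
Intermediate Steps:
$f = 23$ ($f = \frac{1}{2} \cdot 46 = 23$)
$g{\left(W,S \right)} = 1 + W$ ($g{\left(W,S \right)} = \left(-1 + W\right) + 2 = 1 + W$)
$j = 300$ ($j = \left(\left(1 + 6\right) + 23\right) 10 = \left(7 + 23\right) 10 = 30 \cdot 10 = 300$)
$\left(q{\left(-171,85 \right)} - 26498\right) + \left(\left(4879 - \left(3798 - 672\right)\right) + j\right) = \left(-171 - 26498\right) + \left(\left(4879 - \left(3798 - 672\right)\right) + 300\right) = -26669 + \left(\left(4879 - 3126\right) + 300\right) = -26669 + \left(1753 + 300\right) = -26669 + 2053 = -24616$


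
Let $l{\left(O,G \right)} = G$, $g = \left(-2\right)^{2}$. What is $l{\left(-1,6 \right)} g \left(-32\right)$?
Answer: $-768$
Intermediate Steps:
$g = 4$
$l{\left(-1,6 \right)} g \left(-32\right) = 6 \cdot 4 \left(-32\right) = 24 \left(-32\right) = -768$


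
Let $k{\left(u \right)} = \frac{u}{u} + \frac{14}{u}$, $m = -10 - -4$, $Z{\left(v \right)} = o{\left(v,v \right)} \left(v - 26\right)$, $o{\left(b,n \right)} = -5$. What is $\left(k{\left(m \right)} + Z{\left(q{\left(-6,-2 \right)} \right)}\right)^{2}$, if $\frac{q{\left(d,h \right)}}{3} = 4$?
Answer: $\frac{42436}{9} \approx 4715.1$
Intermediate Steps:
$q{\left(d,h \right)} = 12$ ($q{\left(d,h \right)} = 3 \cdot 4 = 12$)
$Z{\left(v \right)} = 130 - 5 v$ ($Z{\left(v \right)} = - 5 \left(v - 26\right) = - 5 \left(-26 + v\right) = 130 - 5 v$)
$m = -6$ ($m = -10 + 4 = -6$)
$k{\left(u \right)} = 1 + \frac{14}{u}$
$\left(k{\left(m \right)} + Z{\left(q{\left(-6,-2 \right)} \right)}\right)^{2} = \left(\frac{14 - 6}{-6} + \left(130 - 60\right)\right)^{2} = \left(\left(- \frac{1}{6}\right) 8 + \left(130 - 60\right)\right)^{2} = \left(- \frac{4}{3} + 70\right)^{2} = \left(\frac{206}{3}\right)^{2} = \frac{42436}{9}$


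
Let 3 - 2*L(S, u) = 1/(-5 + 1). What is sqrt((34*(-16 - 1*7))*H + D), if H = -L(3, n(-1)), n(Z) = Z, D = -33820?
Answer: I*sqrt(130197)/2 ≈ 180.41*I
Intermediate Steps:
L(S, u) = 13/8 (L(S, u) = 3/2 - 1/(2*(-5 + 1)) = 3/2 - 1/2/(-4) = 3/2 - 1/2*(-1/4) = 3/2 + 1/8 = 13/8)
H = -13/8 (H = -1*13/8 = -13/8 ≈ -1.6250)
sqrt((34*(-16 - 1*7))*H + D) = sqrt((34*(-16 - 1*7))*(-13/8) - 33820) = sqrt((34*(-16 - 7))*(-13/8) - 33820) = sqrt((34*(-23))*(-13/8) - 33820) = sqrt(-782*(-13/8) - 33820) = sqrt(5083/4 - 33820) = sqrt(-130197/4) = I*sqrt(130197)/2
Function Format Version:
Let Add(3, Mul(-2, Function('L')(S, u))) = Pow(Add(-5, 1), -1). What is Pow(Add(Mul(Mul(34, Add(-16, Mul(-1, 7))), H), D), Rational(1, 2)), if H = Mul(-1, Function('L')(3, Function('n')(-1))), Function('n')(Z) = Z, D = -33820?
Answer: Mul(Rational(1, 2), I, Pow(130197, Rational(1, 2))) ≈ Mul(180.41, I)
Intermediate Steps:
Function('L')(S, u) = Rational(13, 8) (Function('L')(S, u) = Add(Rational(3, 2), Mul(Rational(-1, 2), Pow(Add(-5, 1), -1))) = Add(Rational(3, 2), Mul(Rational(-1, 2), Pow(-4, -1))) = Add(Rational(3, 2), Mul(Rational(-1, 2), Rational(-1, 4))) = Add(Rational(3, 2), Rational(1, 8)) = Rational(13, 8))
H = Rational(-13, 8) (H = Mul(-1, Rational(13, 8)) = Rational(-13, 8) ≈ -1.6250)
Pow(Add(Mul(Mul(34, Add(-16, Mul(-1, 7))), H), D), Rational(1, 2)) = Pow(Add(Mul(Mul(34, Add(-16, Mul(-1, 7))), Rational(-13, 8)), -33820), Rational(1, 2)) = Pow(Add(Mul(Mul(34, Add(-16, -7)), Rational(-13, 8)), -33820), Rational(1, 2)) = Pow(Add(Mul(Mul(34, -23), Rational(-13, 8)), -33820), Rational(1, 2)) = Pow(Add(Mul(-782, Rational(-13, 8)), -33820), Rational(1, 2)) = Pow(Add(Rational(5083, 4), -33820), Rational(1, 2)) = Pow(Rational(-130197, 4), Rational(1, 2)) = Mul(Rational(1, 2), I, Pow(130197, Rational(1, 2)))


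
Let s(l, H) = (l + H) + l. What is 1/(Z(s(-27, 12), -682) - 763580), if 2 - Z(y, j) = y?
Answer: -1/763536 ≈ -1.3097e-6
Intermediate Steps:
s(l, H) = H + 2*l (s(l, H) = (H + l) + l = H + 2*l)
Z(y, j) = 2 - y
1/(Z(s(-27, 12), -682) - 763580) = 1/((2 - (12 + 2*(-27))) - 763580) = 1/((2 - (12 - 54)) - 763580) = 1/((2 - 1*(-42)) - 763580) = 1/((2 + 42) - 763580) = 1/(44 - 763580) = 1/(-763536) = -1/763536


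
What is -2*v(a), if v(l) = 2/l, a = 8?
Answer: -½ ≈ -0.50000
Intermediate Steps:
-2*v(a) = -4/8 = -2*¼ = -½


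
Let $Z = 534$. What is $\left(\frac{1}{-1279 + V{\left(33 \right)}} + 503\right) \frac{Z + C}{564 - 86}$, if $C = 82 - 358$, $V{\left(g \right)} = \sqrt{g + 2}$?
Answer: $\frac{2468427417}{9092038} - \frac{3 \sqrt{35}}{9092038} \approx 271.49$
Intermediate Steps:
$V{\left(g \right)} = \sqrt{2 + g}$
$C = -276$ ($C = 82 - 358 = -276$)
$\left(\frac{1}{-1279 + V{\left(33 \right)}} + 503\right) \frac{Z + C}{564 - 86} = \left(\frac{1}{-1279 + \sqrt{2 + 33}} + 503\right) \frac{534 - 276}{564 - 86} = \left(\frac{1}{-1279 + \sqrt{35}} + 503\right) \frac{258}{478} = \left(503 + \frac{1}{-1279 + \sqrt{35}}\right) 258 \cdot \frac{1}{478} = \left(503 + \frac{1}{-1279 + \sqrt{35}}\right) \frac{129}{239} = \frac{64887}{239} + \frac{129}{239 \left(-1279 + \sqrt{35}\right)}$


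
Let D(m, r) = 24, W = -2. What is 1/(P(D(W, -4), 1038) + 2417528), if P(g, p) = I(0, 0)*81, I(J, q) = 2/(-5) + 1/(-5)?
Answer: 5/12087397 ≈ 4.1365e-7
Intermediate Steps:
I(J, q) = -3/5 (I(J, q) = 2*(-1/5) + 1*(-1/5) = -2/5 - 1/5 = -3/5)
P(g, p) = -243/5 (P(g, p) = -3/5*81 = -243/5)
1/(P(D(W, -4), 1038) + 2417528) = 1/(-243/5 + 2417528) = 1/(12087397/5) = 5/12087397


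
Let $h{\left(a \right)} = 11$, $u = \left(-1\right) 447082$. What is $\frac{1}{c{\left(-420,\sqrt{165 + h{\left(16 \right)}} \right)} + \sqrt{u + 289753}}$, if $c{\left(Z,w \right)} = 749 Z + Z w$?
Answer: $- \frac{1}{314580 + 1680 \sqrt{11} - 3 i \sqrt{17481}} \approx -3.1235 \cdot 10^{-6} - 3.8698 \cdot 10^{-9} i$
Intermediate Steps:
$u = -447082$
$\frac{1}{c{\left(-420,\sqrt{165 + h{\left(16 \right)}} \right)} + \sqrt{u + 289753}} = \frac{1}{- 420 \left(749 + \sqrt{165 + 11}\right) + \sqrt{-447082 + 289753}} = \frac{1}{- 420 \left(749 + \sqrt{176}\right) + \sqrt{-157329}} = \frac{1}{- 420 \left(749 + 4 \sqrt{11}\right) + 3 i \sqrt{17481}} = \frac{1}{\left(-314580 - 1680 \sqrt{11}\right) + 3 i \sqrt{17481}} = \frac{1}{-314580 - 1680 \sqrt{11} + 3 i \sqrt{17481}}$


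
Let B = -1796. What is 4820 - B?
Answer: 6616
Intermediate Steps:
4820 - B = 4820 - 1*(-1796) = 4820 + 1796 = 6616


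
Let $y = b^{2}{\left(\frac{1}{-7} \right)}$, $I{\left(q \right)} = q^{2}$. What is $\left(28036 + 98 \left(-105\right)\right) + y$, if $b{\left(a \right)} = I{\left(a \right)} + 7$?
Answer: $\frac{42726482}{2401} \approx 17795.0$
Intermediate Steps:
$b{\left(a \right)} = 7 + a^{2}$ ($b{\left(a \right)} = a^{2} + 7 = 7 + a^{2}$)
$y = \frac{118336}{2401}$ ($y = \left(7 + \left(\frac{1}{-7}\right)^{2}\right)^{2} = \left(7 + \left(- \frac{1}{7}\right)^{2}\right)^{2} = \left(7 + \frac{1}{49}\right)^{2} = \left(\frac{344}{49}\right)^{2} = \frac{118336}{2401} \approx 49.286$)
$\left(28036 + 98 \left(-105\right)\right) + y = \left(28036 + 98 \left(-105\right)\right) + \frac{118336}{2401} = \left(28036 - 10290\right) + \frac{118336}{2401} = 17746 + \frac{118336}{2401} = \frac{42726482}{2401}$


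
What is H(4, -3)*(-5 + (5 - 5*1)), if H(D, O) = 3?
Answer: -15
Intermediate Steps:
H(4, -3)*(-5 + (5 - 5*1)) = 3*(-5 + (5 - 5*1)) = 3*(-5 + (5 - 5)) = 3*(-5 + 0) = 3*(-5) = -15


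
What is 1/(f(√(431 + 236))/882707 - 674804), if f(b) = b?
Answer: -525788144655096596/354803943165837803366517 - 882707*√667/354803943165837803366517 ≈ -1.4819e-6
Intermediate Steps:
1/(f(√(431 + 236))/882707 - 674804) = 1/(√(431 + 236)/882707 - 674804) = 1/(√667*(1/882707) - 674804) = 1/(√667/882707 - 674804) = 1/(-674804 + √667/882707)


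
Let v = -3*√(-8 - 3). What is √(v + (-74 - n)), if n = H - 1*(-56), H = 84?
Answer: √(-214 - 3*I*√11) ≈ 0.33999 - 14.633*I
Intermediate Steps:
n = 140 (n = 84 - 1*(-56) = 84 + 56 = 140)
v = -3*I*√11 ≈ -9.9499*I
√(v + (-74 - n)) = √(-3*I*√11 + (-74 - 1*140)) = √(-3*I*√11 + (-74 - 140)) = √(-3*I*√11 - 214) = √(-214 - 3*I*√11)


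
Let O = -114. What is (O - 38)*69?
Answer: -10488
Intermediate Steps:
(O - 38)*69 = (-114 - 38)*69 = -152*69 = -10488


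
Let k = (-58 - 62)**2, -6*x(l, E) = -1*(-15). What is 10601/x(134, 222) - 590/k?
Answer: -1221247/288 ≈ -4240.4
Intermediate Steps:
x(l, E) = -5/2 (x(l, E) = -(-1)*(-15)/6 = -1/6*15 = -5/2)
k = 14400 (k = (-120)**2 = 14400)
10601/x(134, 222) - 590/k = 10601/(-5/2) - 590/14400 = 10601*(-2/5) - 590*1/14400 = -21202/5 - 59/1440 = -1221247/288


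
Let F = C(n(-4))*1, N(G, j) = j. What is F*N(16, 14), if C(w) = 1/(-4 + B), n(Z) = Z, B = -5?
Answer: -14/9 ≈ -1.5556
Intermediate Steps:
C(w) = -⅑ (C(w) = 1/(-4 - 5) = 1/(-9) = -⅑)
F = -⅑ (F = -⅑*1 = -⅑ ≈ -0.11111)
F*N(16, 14) = -⅑*14 = -14/9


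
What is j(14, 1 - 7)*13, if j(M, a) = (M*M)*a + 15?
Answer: -15093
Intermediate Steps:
j(M, a) = 15 + a*M² (j(M, a) = M²*a + 15 = a*M² + 15 = 15 + a*M²)
j(14, 1 - 7)*13 = (15 + (1 - 7)*14²)*13 = (15 - 6*196)*13 = (15 - 1176)*13 = -1161*13 = -15093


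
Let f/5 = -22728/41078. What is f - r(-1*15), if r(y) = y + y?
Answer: 559350/20539 ≈ 27.234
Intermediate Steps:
f = -56820/20539 (f = 5*(-22728/41078) = 5*(-22728*1/41078) = 5*(-11364/20539) = -56820/20539 ≈ -2.7664)
r(y) = 2*y
f - r(-1*15) = -56820/20539 - 2*(-1*15) = -56820/20539 - 2*(-15) = -56820/20539 - 1*(-30) = -56820/20539 + 30 = 559350/20539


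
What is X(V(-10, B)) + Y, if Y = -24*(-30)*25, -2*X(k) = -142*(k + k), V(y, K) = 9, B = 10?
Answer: 19278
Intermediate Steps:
X(k) = 142*k (X(k) = -(-71)*(k + k) = -(-71)*2*k = -(-142)*k = 142*k)
Y = 18000 (Y = 720*25 = 18000)
X(V(-10, B)) + Y = 142*9 + 18000 = 1278 + 18000 = 19278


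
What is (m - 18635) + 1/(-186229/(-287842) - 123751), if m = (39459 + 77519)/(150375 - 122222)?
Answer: -18683483010396890827/1002825319178289 ≈ -18631.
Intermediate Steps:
m = 116978/28153 ≈ 4.1551
(m - 18635) + 1/(-186229/(-287842) - 123751) = (116978/28153 - 18635) + 1/(-186229/(-287842) - 123751) = -524514177/28153 + 1/(-186229*(-1/287842) - 123751) = -524514177/28153 + 1/(186229/287842 - 123751) = -524514177/28153 + 1/(-35620549113/287842) = -524514177/28153 - 287842/35620549113 = -18683483010396890827/1002825319178289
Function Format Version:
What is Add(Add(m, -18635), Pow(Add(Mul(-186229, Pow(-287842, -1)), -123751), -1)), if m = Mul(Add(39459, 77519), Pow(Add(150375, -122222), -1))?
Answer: Rational(-18683483010396890827, 1002825319178289) ≈ -18631.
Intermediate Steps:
m = Rational(116978, 28153) (m = Mul(116978, Pow(28153, -1)) = Mul(116978, Rational(1, 28153)) = Rational(116978, 28153) ≈ 4.1551)
Add(Add(m, -18635), Pow(Add(Mul(-186229, Pow(-287842, -1)), -123751), -1)) = Add(Add(Rational(116978, 28153), -18635), Pow(Add(Mul(-186229, Pow(-287842, -1)), -123751), -1)) = Add(Rational(-524514177, 28153), Pow(Add(Mul(-186229, Rational(-1, 287842)), -123751), -1)) = Add(Rational(-524514177, 28153), Pow(Add(Rational(186229, 287842), -123751), -1)) = Add(Rational(-524514177, 28153), Pow(Rational(-35620549113, 287842), -1)) = Add(Rational(-524514177, 28153), Rational(-287842, 35620549113)) = Rational(-18683483010396890827, 1002825319178289)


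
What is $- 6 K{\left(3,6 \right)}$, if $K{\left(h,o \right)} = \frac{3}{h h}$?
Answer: $-2$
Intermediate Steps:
$K{\left(h,o \right)} = \frac{3}{h^{2}}$
$- 6 K{\left(3,6 \right)} = - 6 \cdot \frac{3}{9} = - 6 \cdot 3 \cdot \frac{1}{9} = \left(-6\right) \frac{1}{3} = -2$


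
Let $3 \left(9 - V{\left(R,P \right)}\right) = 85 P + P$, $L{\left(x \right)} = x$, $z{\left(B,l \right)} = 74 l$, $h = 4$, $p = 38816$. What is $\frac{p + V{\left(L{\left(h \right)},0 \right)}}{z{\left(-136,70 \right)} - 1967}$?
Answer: $\frac{38825}{3213} \approx 12.084$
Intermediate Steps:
$V{\left(R,P \right)} = 9 - \frac{86 P}{3}$ ($V{\left(R,P \right)} = 9 - \frac{85 P + P}{3} = 9 - \frac{86 P}{3}$)
$\frac{p + V{\left(L{\left(h \right)},0 \right)}}{z{\left(-136,70 \right)} - 1967} = \frac{38816 + \left(9 - 0\right)}{74 \cdot 70 - 1967} = \frac{38816 + \left(9 + 0\right)}{5180 - 1967} = \frac{38816 + 9}{3213} = 38825 \cdot \frac{1}{3213} = \frac{38825}{3213}$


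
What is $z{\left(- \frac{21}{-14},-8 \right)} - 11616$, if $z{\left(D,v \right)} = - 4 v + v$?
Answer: $-11592$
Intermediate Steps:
$z{\left(D,v \right)} = - 3 v$
$z{\left(- \frac{21}{-14},-8 \right)} - 11616 = \left(-3\right) \left(-8\right) - 11616 = 24 - 11616 = -11592$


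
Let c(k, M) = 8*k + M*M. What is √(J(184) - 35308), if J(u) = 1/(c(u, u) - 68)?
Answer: I*√10974323096385/17630 ≈ 187.9*I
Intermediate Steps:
c(k, M) = M² + 8*k (c(k, M) = 8*k + M² = M² + 8*k)
J(u) = 1/(-68 + u² + 8*u) (J(u) = 1/((u² + 8*u) - 68) = 1/(-68 + u² + 8*u))
√(J(184) - 35308) = √(1/(-68 + 184² + 8*184) - 35308) = √(1/(-68 + 33856 + 1472) - 35308) = √(1/35260 - 35308) = √(-1244960079/35260) = I*√10974323096385/17630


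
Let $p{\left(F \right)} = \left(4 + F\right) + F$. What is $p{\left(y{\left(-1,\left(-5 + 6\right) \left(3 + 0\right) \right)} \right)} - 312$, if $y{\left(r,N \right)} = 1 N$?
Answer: $-302$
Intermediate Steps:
$y{\left(r,N \right)} = N$
$p{\left(F \right)} = 4 + 2 F$
$p{\left(y{\left(-1,\left(-5 + 6\right) \left(3 + 0\right) \right)} \right)} - 312 = \left(4 + 2 \left(-5 + 6\right) \left(3 + 0\right)\right) - 312 = \left(4 + 2 \cdot 1 \cdot 3\right) - 312 = \left(4 + 2 \cdot 3\right) - 312 = \left(4 + 6\right) - 312 = 10 - 312 = -302$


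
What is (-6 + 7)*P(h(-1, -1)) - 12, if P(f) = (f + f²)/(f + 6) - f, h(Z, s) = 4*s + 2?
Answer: -19/2 ≈ -9.5000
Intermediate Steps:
h(Z, s) = 2 + 4*s
P(f) = -f + (f + f²)/(6 + f) (P(f) = (f + f²)/(6 + f) - f = -f + (f + f²)/(6 + f))
(-6 + 7)*P(h(-1, -1)) - 12 = (-6 + 7)*(-5*(2 + 4*(-1))/(6 + (2 + 4*(-1)))) - 12 = 1*(-5*(2 - 4)/(6 + (2 - 4))) - 12 = 1*(-5*(-2)/(6 - 2)) - 12 = 1*(-5*(-2)/4) - 12 = 1*(-5*(-2)*¼) - 12 = 1*(5/2) - 12 = 5/2 - 12 = -19/2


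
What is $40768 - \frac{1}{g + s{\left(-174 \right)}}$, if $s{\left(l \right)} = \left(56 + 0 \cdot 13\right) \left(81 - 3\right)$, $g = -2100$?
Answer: $\frac{92461823}{2268} \approx 40768.0$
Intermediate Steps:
$s{\left(l \right)} = 4368$ ($s{\left(l \right)} = \left(56 + 0\right) 78 = 56 \cdot 78 = 4368$)
$40768 - \frac{1}{g + s{\left(-174 \right)}} = 40768 - \frac{1}{-2100 + 4368} = 40768 - \frac{1}{2268} = \frac{92461823}{2268}$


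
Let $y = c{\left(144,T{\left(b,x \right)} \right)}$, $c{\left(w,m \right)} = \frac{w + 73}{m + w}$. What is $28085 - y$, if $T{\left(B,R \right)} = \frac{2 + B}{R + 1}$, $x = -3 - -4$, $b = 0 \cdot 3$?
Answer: $\frac{4072108}{145} \approx 28084.0$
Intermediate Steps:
$b = 0$
$x = 1$ ($x = -3 + 4 = 1$)
$T{\left(B,R \right)} = \frac{2 + B}{1 + R}$
$c{\left(w,m \right)} = \frac{73 + w}{m + w}$
$y = \frac{217}{145}$ ($y = \frac{73 + 144}{\frac{2 + 0}{1 + 1} + 144} = \frac{1}{\frac{1}{2} \cdot 2 + 144} \cdot 217 = \frac{1}{1 + 144} \cdot 217 = \frac{1}{145} \cdot 217 = \frac{217}{145} \approx 1.4966$)
$28085 - y = 28085 - \frac{217}{145} = \frac{4072108}{145}$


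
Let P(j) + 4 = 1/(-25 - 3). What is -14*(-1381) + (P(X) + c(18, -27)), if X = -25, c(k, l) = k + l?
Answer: 540987/28 ≈ 19321.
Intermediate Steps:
P(j) = -113/28 (P(j) = -4 + 1/(-25 - 3) = -4 + 1/(-28) = -4 - 1/28 = -113/28)
-14*(-1381) + (P(X) + c(18, -27)) = -14*(-1381) + (-113/28 + (18 - 27)) = 19334 + (-113/28 - 9) = 19334 - 365/28 = 540987/28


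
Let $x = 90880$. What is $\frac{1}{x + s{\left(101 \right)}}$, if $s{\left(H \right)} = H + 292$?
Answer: $\frac{1}{91273} \approx 1.0956 \cdot 10^{-5}$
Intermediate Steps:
$s{\left(H \right)} = 292 + H$
$\frac{1}{x + s{\left(101 \right)}} = \frac{1}{90880 + \left(292 + 101\right)} = \frac{1}{90880 + 393} = \frac{1}{91273}$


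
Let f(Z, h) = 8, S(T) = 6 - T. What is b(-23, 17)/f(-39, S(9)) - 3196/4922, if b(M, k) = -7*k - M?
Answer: -31130/2461 ≈ -12.649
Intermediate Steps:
b(M, k) = -M - 7*k
b(-23, 17)/f(-39, S(9)) - 3196/4922 = (-1*(-23) - 7*17)/8 - 3196/4922 = (23 - 119)*(1/8) - 3196*1/4922 = -96*1/8 - 1598/2461 = -12 - 1598/2461 = -31130/2461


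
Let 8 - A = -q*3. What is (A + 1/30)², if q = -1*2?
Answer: 3721/900 ≈ 4.1344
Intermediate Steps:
q = -2
A = 2 (A = 8 - (-1*(-2))*3 = 8 - 2*3 = 8 - 1*6 = 8 - 6 = 2)
(A + 1/30)² = (2 + 1/30)² = (61/30)² = 3721/900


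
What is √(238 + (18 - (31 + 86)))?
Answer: √139 ≈ 11.790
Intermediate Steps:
√(238 + (18 - (31 + 86))) = √(238 + (18 - 1*117)) = √(238 + (18 - 117)) = √(238 - 99) = √139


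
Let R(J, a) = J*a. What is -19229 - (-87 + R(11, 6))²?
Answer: -19670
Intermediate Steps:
-19229 - (-87 + R(11, 6))² = -19229 - (-87 + 11*6)² = -19229 - (-87 + 66)² = -19229 - 1*(-21)² = -19229 - 1*441 = -19229 - 441 = -19670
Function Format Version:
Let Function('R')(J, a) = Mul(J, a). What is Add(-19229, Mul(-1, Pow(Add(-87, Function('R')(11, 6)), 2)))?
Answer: -19670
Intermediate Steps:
Add(-19229, Mul(-1, Pow(Add(-87, Function('R')(11, 6)), 2))) = Add(-19229, Mul(-1, Pow(Add(-87, Mul(11, 6)), 2))) = Add(-19229, Mul(-1, Pow(Add(-87, 66), 2))) = Add(-19229, Mul(-1, Pow(-21, 2))) = Add(-19229, Mul(-1, 441)) = Add(-19229, -441) = -19670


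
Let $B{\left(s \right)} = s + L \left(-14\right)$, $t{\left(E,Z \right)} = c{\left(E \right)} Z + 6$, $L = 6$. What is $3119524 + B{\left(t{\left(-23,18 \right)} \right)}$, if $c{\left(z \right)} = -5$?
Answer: $3119356$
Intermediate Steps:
$t{\left(E,Z \right)} = 6 - 5 Z$ ($t{\left(E,Z \right)} = - 5 Z + 6 = 6 - 5 Z$)
$B{\left(s \right)} = -84 + s$ ($B{\left(s \right)} = s + 6 \left(-14\right) = s - 84 = -84 + s$)
$3119524 + B{\left(t{\left(-23,18 \right)} \right)} = 3119524 + \left(-84 + \left(6 - 90\right)\right) = 3119524 - 168 = 3119356$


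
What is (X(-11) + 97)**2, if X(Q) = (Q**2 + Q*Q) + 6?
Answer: 119025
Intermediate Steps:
X(Q) = 6 + 2*Q**2 (X(Q) = (Q**2 + Q**2) + 6 = 2*Q**2 + 6 = 6 + 2*Q**2)
(X(-11) + 97)**2 = ((6 + 2*(-11)**2) + 97)**2 = ((6 + 2*121) + 97)**2 = ((6 + 242) + 97)**2 = (248 + 97)**2 = 345**2 = 119025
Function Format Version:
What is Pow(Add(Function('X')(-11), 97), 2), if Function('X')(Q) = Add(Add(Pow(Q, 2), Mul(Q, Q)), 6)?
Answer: 119025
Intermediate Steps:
Function('X')(Q) = Add(6, Mul(2, Pow(Q, 2))) (Function('X')(Q) = Add(Add(Pow(Q, 2), Pow(Q, 2)), 6) = Add(Mul(2, Pow(Q, 2)), 6) = Add(6, Mul(2, Pow(Q, 2))))
Pow(Add(Function('X')(-11), 97), 2) = Pow(Add(Add(6, Mul(2, Pow(-11, 2))), 97), 2) = Pow(Add(Add(6, Mul(2, 121)), 97), 2) = Pow(Add(Add(6, 242), 97), 2) = Pow(Add(248, 97), 2) = Pow(345, 2) = 119025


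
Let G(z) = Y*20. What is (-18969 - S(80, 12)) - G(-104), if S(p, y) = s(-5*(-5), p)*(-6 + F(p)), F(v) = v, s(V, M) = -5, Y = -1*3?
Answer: -18539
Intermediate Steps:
Y = -3
G(z) = -60 (G(z) = -3*20 = -60)
S(p, y) = 30 - 5*p (S(p, y) = -5*(-6 + p) = 30 - 5*p)
(-18969 - S(80, 12)) - G(-104) = (-18969 - (30 - 5*80)) - 1*(-60) = (-18969 - (30 - 400)) + 60 = (-18969 - 1*(-370)) + 60 = (-18969 + 370) + 60 = -18599 + 60 = -18539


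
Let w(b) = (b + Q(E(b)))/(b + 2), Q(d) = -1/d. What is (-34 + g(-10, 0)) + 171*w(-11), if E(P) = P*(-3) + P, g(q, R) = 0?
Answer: 3869/22 ≈ 175.86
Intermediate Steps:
E(P) = -2*P (E(P) = -3*P + P = -2*P)
w(b) = (b + 1/(2*b))/(2 + b) (w(b) = (b - 1/((-2*b)))/(b + 2) = (b - (-1)/(2*b))/(2 + b) = (b + 1/(2*b))/(2 + b))
(-34 + g(-10, 0)) + 171*w(-11) = (-34 + 0) + 171*((1/2 + (-11)**2)/((-11)*(2 - 11))) = -34 + 171*(-1/11*(1/2 + 121)/(-9)) = -34 + 171*(-1/11*(-1/9)*243/2) = -34 + 171*(27/22) = -34 + 4617/22 = 3869/22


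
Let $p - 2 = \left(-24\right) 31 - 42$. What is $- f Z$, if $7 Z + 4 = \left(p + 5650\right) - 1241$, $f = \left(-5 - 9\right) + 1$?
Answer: $\frac{47073}{7} \approx 6724.7$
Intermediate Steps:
$p = -784$ ($p = 2 - 786 = -784$)
$f = -13$ ($f = -14 + 1 = -13$)
$Z = \frac{3621}{7}$ ($Z = - \frac{4}{7} + \frac{\left(-784 + 5650\right) - 1241}{7} = - \frac{4}{7} + \frac{4866 - 1241}{7} = - \frac{4}{7} + \frac{1}{7} \cdot 3625 = - \frac{4}{7} + \frac{3625}{7} = \frac{3621}{7} \approx 517.29$)
$- f Z = \left(-1\right) \left(-13\right) \frac{3621}{7} = 13 \cdot \frac{3621}{7} = \frac{47073}{7}$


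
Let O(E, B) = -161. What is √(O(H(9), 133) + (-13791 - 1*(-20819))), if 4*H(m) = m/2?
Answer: 3*√763 ≈ 82.867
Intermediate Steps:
H(m) = m/8 (H(m) = (m/2)/4 = m/8)
√(O(H(9), 133) + (-13791 - 1*(-20819))) = √(-161 + (-13791 - 1*(-20819))) = √(-161 + (-13791 + 20819)) = √(-161 + 7028) = √6867 = 3*√763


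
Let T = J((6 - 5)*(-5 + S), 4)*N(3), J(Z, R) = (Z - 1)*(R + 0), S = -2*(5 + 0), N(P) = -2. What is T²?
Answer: 16384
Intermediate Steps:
S = -10 (S = -2*5 = -10)
J(Z, R) = R*(-1 + Z) (J(Z, R) = (-1 + Z)*R = R*(-1 + Z))
T = 128 (T = (4*(-1 + (6 - 5)*(-5 - 10)))*(-2) = (4*(-1 + 1*(-15)))*(-2) = (4*(-1 - 15))*(-2) = (4*(-16))*(-2) = -64*(-2) = 128)
T² = 128² = 16384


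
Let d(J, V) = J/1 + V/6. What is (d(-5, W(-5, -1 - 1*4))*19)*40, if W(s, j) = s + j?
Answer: -15200/3 ≈ -5066.7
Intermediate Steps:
W(s, j) = j + s
d(J, V) = J + V/6 (d(J, V) = J*1 + V*(⅙) = J + V/6)
(d(-5, W(-5, -1 - 1*4))*19)*40 = ((-5 + ((-1 - 1*4) - 5)/6)*19)*40 = ((-5 + ((-1 - 4) - 5)/6)*19)*40 = ((-5 + (-5 - 5)/6)*19)*40 = ((-5 + (⅙)*(-10))*19)*40 = ((-5 - 5/3)*19)*40 = -20/3*19*40 = -380/3*40 = -15200/3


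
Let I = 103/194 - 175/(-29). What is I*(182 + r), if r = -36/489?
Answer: 547664899/458519 ≈ 1194.4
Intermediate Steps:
r = -12/163 (r = -36*1/489 = -12/163 ≈ -0.073620)
I = 36937/5626 (I = 103*(1/194) - 175*(-1/29) = 103/194 + 175/29 = 36937/5626 ≈ 6.5654)
I*(182 + r) = 36937*(182 - 12/163)/5626 = (36937/5626)*(29654/163) = 547664899/458519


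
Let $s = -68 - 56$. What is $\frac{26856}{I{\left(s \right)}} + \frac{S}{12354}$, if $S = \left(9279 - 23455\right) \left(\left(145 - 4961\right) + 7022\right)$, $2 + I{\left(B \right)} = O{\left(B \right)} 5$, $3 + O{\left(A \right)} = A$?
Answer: $- \frac{10126103048}{3934749} \approx -2573.5$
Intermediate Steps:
$s = -124$ ($s = -68 - 56 = -124$)
$O{\left(A \right)} = -3 + A$
$I{\left(B \right)} = -17 + 5 B$ ($I{\left(B \right)} = -2 + \left(-3 + B\right) 5 = -2 + \left(-15 + 5 B\right) = -17 + 5 B$)
$S = -31272256$ ($S = - 14176 \left(-4816 + 7022\right) = \left(-14176\right) 2206 = -31272256$)
$\frac{26856}{I{\left(s \right)}} + \frac{S}{12354} = \frac{26856}{-17 + 5 \left(-124\right)} - \frac{31272256}{12354} = \frac{26856}{-17 - 620} - \frac{15636128}{6177} = \frac{26856}{-637} - \frac{15636128}{6177} = 26856 \left(- \frac{1}{637}\right) - \frac{15636128}{6177} = - \frac{26856}{637} - \frac{15636128}{6177} = - \frac{10126103048}{3934749}$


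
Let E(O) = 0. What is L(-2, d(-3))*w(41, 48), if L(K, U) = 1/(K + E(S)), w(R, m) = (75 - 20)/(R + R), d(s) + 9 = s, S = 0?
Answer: -55/164 ≈ -0.33537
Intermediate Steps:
d(s) = -9 + s
w(R, m) = 55/(2*R) (w(R, m) = 55/((2*R)) = 55*(1/(2*R)) = 55/(2*R))
L(K, U) = 1/K (L(K, U) = 1/(K + 0) = 1/K)
L(-2, d(-3))*w(41, 48) = ((55/2)/41)/(-2) = -55/(4*41) = -½*55/82 = -55/164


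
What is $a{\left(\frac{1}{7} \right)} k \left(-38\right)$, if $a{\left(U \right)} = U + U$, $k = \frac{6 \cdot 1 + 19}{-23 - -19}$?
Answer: $\frac{475}{7} \approx 67.857$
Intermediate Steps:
$k = - \frac{25}{4}$ ($k = \frac{6 + 19}{-23 + 19} = \frac{25}{-4} = 25 \left(- \frac{1}{4}\right) = - \frac{25}{4} \approx -6.25$)
$a{\left(U \right)} = 2 U$
$a{\left(\frac{1}{7} \right)} k \left(-38\right) = \frac{2}{7} \left(- \frac{25}{4}\right) \left(-38\right) = \left(- \frac{25}{14}\right) \left(-38\right) = \frac{475}{7}$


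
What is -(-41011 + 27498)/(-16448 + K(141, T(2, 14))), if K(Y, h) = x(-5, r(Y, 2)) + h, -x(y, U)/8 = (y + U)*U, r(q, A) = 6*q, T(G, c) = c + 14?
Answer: -13513/5708308 ≈ -0.0023673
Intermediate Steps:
T(G, c) = 14 + c
x(y, U) = -8*U*(U + y) (x(y, U) = -8*(y + U)*U = -8*(U + y)*U = -8*U*(U + y))
K(Y, h) = h - 48*Y*(-5 + 6*Y) (K(Y, h) = -8*6*Y*(6*Y - 5) + h = -8*6*Y*(-5 + 6*Y) + h = -48*Y*(-5 + 6*Y) + h = h - 48*Y*(-5 + 6*Y))
-(-41011 + 27498)/(-16448 + K(141, T(2, 14))) = -(-41011 + 27498)/(-16448 + ((14 + 14) - 48*141*(-5 + 6*141))) = -(-13513)/(-16448 + (28 - 48*141*(-5 + 846))) = -(-13513)/(-16448 + (28 - 48*141*841)) = -(-13513)/(-16448 + (28 - 5691888)) = -(-13513)/(-16448 - 5691860) = -(-13513)/(-5708308) = -(-13513)*(-1)/5708308 = -1*13513/5708308 = -13513/5708308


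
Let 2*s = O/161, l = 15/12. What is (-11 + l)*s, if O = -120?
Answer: 585/161 ≈ 3.6335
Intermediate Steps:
l = 5/4 (l = 15*(1/12) = 5/4 ≈ 1.2500)
s = -60/161 (s = (-120/161)/2 = (-120*1/161)/2 = (1/2)*(-120/161) = -60/161 ≈ -0.37267)
(-11 + l)*s = (-11 + 5/4)*(-60/161) = -39/4*(-60/161) = 585/161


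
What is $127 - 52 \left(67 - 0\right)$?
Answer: $-3357$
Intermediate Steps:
$127 - 52 \left(67 - 0\right) = 127 - 52 \left(67 + 0\right) = 127 - 3484 = -3357$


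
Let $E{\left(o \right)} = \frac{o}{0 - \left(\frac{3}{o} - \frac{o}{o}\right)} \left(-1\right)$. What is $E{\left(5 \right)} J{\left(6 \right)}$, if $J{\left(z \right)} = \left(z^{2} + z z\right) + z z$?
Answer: $-1350$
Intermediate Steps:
$J{\left(z \right)} = 3 z^{2}$ ($J{\left(z \right)} = \left(z^{2} + z^{2}\right) + z^{2} = 2 z^{2} + z^{2} = 3 z^{2}$)
$E{\left(o \right)} = - \frac{o}{1 - \frac{3}{o}}$ ($E{\left(o \right)} = \frac{o}{0 + \left(1 - \frac{3}{o}\right)} \left(-1\right) = \frac{o}{1 - \frac{3}{o}} \left(-1\right) = - \frac{o}{1 - \frac{3}{o}}$)
$E{\left(5 \right)} J{\left(6 \right)} = - \frac{5^{2}}{-3 + 5} \cdot 3 \cdot 6^{2} = \left(-1\right) 25 \cdot \frac{1}{2} \cdot 3 \cdot 36 = \left(-1\right) 25 \cdot \frac{1}{2} \cdot 108 = \left(- \frac{25}{2}\right) 108 = -1350$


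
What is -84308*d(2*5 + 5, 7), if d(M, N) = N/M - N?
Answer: 8262184/15 ≈ 5.5081e+5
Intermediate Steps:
d(M, N) = -N + N/M
-84308*d(2*5 + 5, 7) = -84308*(-1*7 + 7/(2*5 + 5)) = -84308*(-7 + 7/(10 + 5)) = -84308*(-7 + 7/15) = -84308*(-98/15) = 8262184/15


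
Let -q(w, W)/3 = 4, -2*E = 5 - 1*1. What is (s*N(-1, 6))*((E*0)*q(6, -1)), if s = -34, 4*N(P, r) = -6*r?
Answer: 0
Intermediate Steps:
N(P, r) = -3*r/2 (N(P, r) = (-6*r)/4 = -3*r/2)
E = -2 (E = -(5 - 1*1)/2 = -(5 - 1)/2 = -½*4 = -2)
q(w, W) = -12 (q(w, W) = -3*4 = -12)
(s*N(-1, 6))*((E*0)*q(6, -1)) = (-(-51)*6)*(-2*0*(-12)) = (-34*(-9))*(0*(-12)) = 306*0 = 0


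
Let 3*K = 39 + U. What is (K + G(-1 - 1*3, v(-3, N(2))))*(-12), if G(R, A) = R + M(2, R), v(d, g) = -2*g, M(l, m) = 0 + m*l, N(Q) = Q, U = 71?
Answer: -296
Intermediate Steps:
M(l, m) = l*m (M(l, m) = 0 + l*m = l*m)
G(R, A) = 3*R (G(R, A) = R + 2*R = 3*R)
K = 110/3 (K = (39 + 71)/3 = (⅓)*110 = 110/3 ≈ 36.667)
(K + G(-1 - 1*3, v(-3, N(2))))*(-12) = (110/3 + 3*(-1 - 1*3))*(-12) = (110/3 + 3*(-1 - 3))*(-12) = (110/3 + 3*(-4))*(-12) = (110/3 - 12)*(-12) = (74/3)*(-12) = -296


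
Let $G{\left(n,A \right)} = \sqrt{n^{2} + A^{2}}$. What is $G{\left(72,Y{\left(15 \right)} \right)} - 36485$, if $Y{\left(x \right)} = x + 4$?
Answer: $-36485 + \sqrt{5545} \approx -36411.0$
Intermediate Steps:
$Y{\left(x \right)} = 4 + x$
$G{\left(n,A \right)} = \sqrt{A^{2} + n^{2}}$
$G{\left(72,Y{\left(15 \right)} \right)} - 36485 = \sqrt{\left(4 + 15\right)^{2} + 72^{2}} - 36485 = \sqrt{19^{2} + 5184} - 36485 = \sqrt{361 + 5184} - 36485 = \sqrt{5545} - 36485 = -36485 + \sqrt{5545}$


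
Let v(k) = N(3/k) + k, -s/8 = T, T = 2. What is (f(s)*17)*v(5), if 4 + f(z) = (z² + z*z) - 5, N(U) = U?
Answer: 239428/5 ≈ 47886.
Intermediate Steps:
s = -16 (s = -8*2 = -16)
v(k) = k + 3/k (v(k) = 3/k + k = k + 3/k)
f(z) = -9 + 2*z² (f(z) = -4 + ((z² + z*z) - 5) = -4 + ((z² + z²) - 5) = -4 + (2*z² - 5) = -4 + (-5 + 2*z²) = -9 + 2*z²)
(f(s)*17)*v(5) = ((-9 + 2*(-16)²)*17)*(5 + 3/5) = ((-9 + 2*256)*17)*(5 + 3*(⅕)) = ((-9 + 512)*17)*(5 + ⅗) = (503*17)*(28/5) = 8551*(28/5) = 239428/5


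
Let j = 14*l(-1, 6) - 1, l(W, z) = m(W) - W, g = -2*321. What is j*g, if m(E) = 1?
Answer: -17334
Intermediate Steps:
g = -642
l(W, z) = 1 - W
j = 27 (j = 14*(1 - 1*(-1)) - 1 = 14*(1 + 1) - 1 = 14*2 - 1 = 28 - 1 = 27)
j*g = 27*(-642) = -17334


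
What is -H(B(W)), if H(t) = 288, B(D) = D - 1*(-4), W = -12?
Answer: -288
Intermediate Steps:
B(D) = 4 + D (B(D) = D + 4 = 4 + D)
-H(B(W)) = -1*288 = -288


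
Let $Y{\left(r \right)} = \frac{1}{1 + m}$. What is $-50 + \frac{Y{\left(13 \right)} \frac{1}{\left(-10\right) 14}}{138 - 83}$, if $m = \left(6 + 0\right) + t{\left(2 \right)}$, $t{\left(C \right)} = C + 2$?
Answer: $- \frac{4235001}{84700} \approx -50.0$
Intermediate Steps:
$t{\left(C \right)} = 2 + C$
$m = 10$ ($m = \left(6 + 0\right) + \left(2 + 2\right) = 6 + 4 = 10$)
$Y{\left(r \right)} = \frac{1}{11}$ ($Y{\left(r \right)} = \frac{1}{1 + 10} = \frac{1}{11}$)
$-50 + \frac{Y{\left(13 \right)} \frac{1}{\left(-10\right) 14}}{138 - 83} = -50 + \frac{\frac{1}{11} \frac{1}{\left(-10\right) 14}}{138 - 83} = -50 + \frac{\frac{1}{11} \frac{1}{-140}}{55} = -50 + \frac{1}{11} \left(- \frac{1}{140}\right) \frac{1}{55} = -50 - \frac{1}{84700} = - \frac{4235001}{84700}$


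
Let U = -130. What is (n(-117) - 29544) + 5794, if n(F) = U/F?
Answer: -213740/9 ≈ -23749.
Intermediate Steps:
n(F) = -130/F
(n(-117) - 29544) + 5794 = (-130/(-117) - 29544) + 5794 = (-130*(-1/117) - 29544) + 5794 = (10/9 - 29544) + 5794 = -265886/9 + 5794 = -213740/9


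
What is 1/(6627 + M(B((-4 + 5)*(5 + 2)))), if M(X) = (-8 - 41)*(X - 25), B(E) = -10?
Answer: 1/8342 ≈ 0.00011988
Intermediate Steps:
M(X) = 1225 - 49*X (M(X) = -49*(-25 + X) = 1225 - 49*X)
1/(6627 + M(B((-4 + 5)*(5 + 2)))) = 1/(6627 + (1225 - 49*(-10))) = 1/(6627 + (1225 + 490)) = 1/(6627 + 1715) = 1/8342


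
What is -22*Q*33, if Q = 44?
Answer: -31944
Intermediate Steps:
-22*Q*33 = -22*44*33 = -968*33 = -31944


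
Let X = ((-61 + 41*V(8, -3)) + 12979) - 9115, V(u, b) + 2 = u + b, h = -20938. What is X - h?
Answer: 24864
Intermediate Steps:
V(u, b) = -2 + b + u (V(u, b) = -2 + (u + b) = -2 + (b + u) = -2 + b + u)
X = 3926 (X = ((-61 + 41*(-2 - 3 + 8)) + 12979) - 9115 = ((-61 + 41*3) + 12979) - 9115 = ((-61 + 123) + 12979) - 9115 = (62 + 12979) - 9115 = 13041 - 9115 = 3926)
X - h = 3926 - 1*(-20938) = 3926 + 20938 = 24864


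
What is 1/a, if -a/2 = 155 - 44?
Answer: -1/222 ≈ -0.0045045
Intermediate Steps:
a = -222 (a = -2*(155 - 44) = -2*111 = -222)
1/a = 1/(-222) = -1/222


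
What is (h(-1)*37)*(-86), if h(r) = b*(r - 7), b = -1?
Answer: -25456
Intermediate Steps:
h(r) = 7 - r (h(r) = -(r - 7) = -(-7 + r) = 7 - r)
(h(-1)*37)*(-86) = ((7 - 1*(-1))*37)*(-86) = ((7 + 1)*37)*(-86) = (8*37)*(-86) = 296*(-86) = -25456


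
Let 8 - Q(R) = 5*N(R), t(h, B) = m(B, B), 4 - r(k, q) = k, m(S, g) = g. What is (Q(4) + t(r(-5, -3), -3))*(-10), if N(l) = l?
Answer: 150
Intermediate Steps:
r(k, q) = 4 - k
t(h, B) = B
Q(R) = 8 - 5*R
(Q(4) + t(r(-5, -3), -3))*(-10) = ((8 - 5*4) - 3)*(-10) = ((8 - 20) - 3)*(-10) = (-12 - 3)*(-10) = -15*(-10) = 150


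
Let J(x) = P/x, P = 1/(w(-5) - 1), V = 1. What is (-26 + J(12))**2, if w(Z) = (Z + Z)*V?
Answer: 11785489/17424 ≈ 676.39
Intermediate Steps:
w(Z) = 2*Z (w(Z) = (Z + Z)*1 = (2*Z)*1 = 2*Z)
P = -1/11 (P = 1/(2*(-5) - 1) = 1/(-10 - 1) = 1/(-11) = -1/11 ≈ -0.090909)
J(x) = -1/(11*x)
(-26 + J(12))**2 = (-26 - 1/11/12)**2 = (-26 - 1/11*1/12)**2 = (-26 - 1/132)**2 = (-3433/132)**2 = 11785489/17424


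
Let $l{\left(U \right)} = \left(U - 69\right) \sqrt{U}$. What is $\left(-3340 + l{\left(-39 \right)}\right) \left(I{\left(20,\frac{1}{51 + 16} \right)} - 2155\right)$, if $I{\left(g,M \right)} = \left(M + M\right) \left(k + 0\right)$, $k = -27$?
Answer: $\frac{482426260}{67} + \frac{15599412 i \sqrt{39}}{67} \approx 7.2004 \cdot 10^{6} + 1.454 \cdot 10^{6} i$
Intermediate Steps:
$l{\left(U \right)} = \sqrt{U} \left(-69 + U\right)$ ($l{\left(U \right)} = \left(-69 + U\right) \sqrt{U} = \sqrt{U} \left(-69 + U\right)$)
$I{\left(g,M \right)} = - 54 M$ ($I{\left(g,M \right)} = \left(M + M\right) \left(-27 + 0\right) = 2 M \left(-27\right) = - 54 M$)
$\left(-3340 + l{\left(-39 \right)}\right) \left(I{\left(20,\frac{1}{51 + 16} \right)} - 2155\right) = \left(-3340 + \sqrt{-39} \left(-69 - 39\right)\right) \left(- \frac{54}{51 + 16} - 2155\right) = \left(-3340 + i \sqrt{39} \left(-108\right)\right) \left(- \frac{54}{67} - 2155\right) = \left(-3340 - 108 i \sqrt{39}\right) \left(\left(-54\right) \frac{1}{67} - 2155\right) = \left(-3340 - 108 i \sqrt{39}\right) \left(- \frac{54}{67} - 2155\right) = \left(-3340 - 108 i \sqrt{39}\right) \left(- \frac{144439}{67}\right) = \frac{482426260}{67} + \frac{15599412 i \sqrt{39}}{67}$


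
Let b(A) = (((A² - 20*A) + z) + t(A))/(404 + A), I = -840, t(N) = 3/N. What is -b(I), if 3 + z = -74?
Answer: 202250439/122080 ≈ 1656.7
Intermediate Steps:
z = -77 (z = -3 - 74 = -77)
b(A) = (-77 + A² - 20*A + 3/A)/(404 + A) (b(A) = (((A² - 20*A) - 77) + 3/A)/(404 + A) = ((-77 + A² - 20*A) + 3/A)/(404 + A) = (-77 + A² - 20*A + 3/A)/(404 + A))
-b(I) = -(3 - 840*(-77 + (-840)² - 20*(-840)))/((-840)*(404 - 840)) = -(-1)*(3 - 840*(-77 + 705600 + 16800))/(840*(-436)) = -(-1)*(-1)*(3 - 840*722323)/(840*436) = -(-1)*(-1)*(3 - 606751320)/(840*436) = -(-1)*(-1)*(-606751317)/(840*436) = -1*(-202250439/122080) = 202250439/122080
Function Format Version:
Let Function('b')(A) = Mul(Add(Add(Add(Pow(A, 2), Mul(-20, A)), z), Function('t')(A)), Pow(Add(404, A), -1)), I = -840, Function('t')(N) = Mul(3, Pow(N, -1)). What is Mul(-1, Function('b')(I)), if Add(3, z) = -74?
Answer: Rational(202250439, 122080) ≈ 1656.7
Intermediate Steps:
z = -77 (z = Add(-3, -74) = -77)
Function('b')(A) = Mul(Pow(Add(404, A), -1), Add(-77, Pow(A, 2), Mul(-20, A), Mul(3, Pow(A, -1)))) (Function('b')(A) = Mul(Add(Add(Add(Pow(A, 2), Mul(-20, A)), -77), Mul(3, Pow(A, -1))), Pow(Add(404, A), -1)) = Mul(Add(Add(-77, Pow(A, 2), Mul(-20, A)), Mul(3, Pow(A, -1))), Pow(Add(404, A), -1)) = Mul(Add(-77, Pow(A, 2), Mul(-20, A), Mul(3, Pow(A, -1))), Pow(Add(404, A), -1)) = Mul(Pow(Add(404, A), -1), Add(-77, Pow(A, 2), Mul(-20, A), Mul(3, Pow(A, -1)))))
Mul(-1, Function('b')(I)) = Mul(-1, Mul(Pow(-840, -1), Pow(Add(404, -840), -1), Add(3, Mul(-840, Add(-77, Pow(-840, 2), Mul(-20, -840)))))) = Mul(-1, Mul(Rational(-1, 840), Pow(-436, -1), Add(3, Mul(-840, Add(-77, 705600, 16800))))) = Mul(-1, Mul(Rational(-1, 840), Rational(-1, 436), Add(3, Mul(-840, 722323)))) = Mul(-1, Mul(Rational(-1, 840), Rational(-1, 436), Add(3, -606751320))) = Mul(-1, Mul(Rational(-1, 840), Rational(-1, 436), -606751317)) = Mul(-1, Rational(-202250439, 122080)) = Rational(202250439, 122080)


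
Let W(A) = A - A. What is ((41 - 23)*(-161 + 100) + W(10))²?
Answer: 1205604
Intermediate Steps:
W(A) = 0
((41 - 23)*(-161 + 100) + W(10))² = ((41 - 23)*(-161 + 100) + 0)² = (18*(-61) + 0)² = (-1098 + 0)² = (-1098)² = 1205604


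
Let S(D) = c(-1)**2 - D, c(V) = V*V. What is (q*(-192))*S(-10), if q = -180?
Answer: 380160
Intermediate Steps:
c(V) = V**2
S(D) = 1 - D (S(D) = ((-1)**2)**2 - D = 1**2 - D = 1 - D)
(q*(-192))*S(-10) = (-180*(-192))*(1 - 1*(-10)) = 34560*(1 + 10) = 34560*11 = 380160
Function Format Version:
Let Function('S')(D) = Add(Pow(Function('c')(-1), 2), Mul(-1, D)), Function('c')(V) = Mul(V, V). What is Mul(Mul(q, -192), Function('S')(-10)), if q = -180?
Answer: 380160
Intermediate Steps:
Function('c')(V) = Pow(V, 2)
Function('S')(D) = Add(1, Mul(-1, D)) (Function('S')(D) = Add(Pow(Pow(-1, 2), 2), Mul(-1, D)) = Add(Pow(1, 2), Mul(-1, D)) = Add(1, Mul(-1, D)))
Mul(Mul(q, -192), Function('S')(-10)) = Mul(Mul(-180, -192), Add(1, Mul(-1, -10))) = Mul(34560, Add(1, 10)) = Mul(34560, 11) = 380160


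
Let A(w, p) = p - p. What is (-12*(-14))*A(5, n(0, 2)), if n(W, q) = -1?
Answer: 0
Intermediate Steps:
A(w, p) = 0
(-12*(-14))*A(5, n(0, 2)) = -12*(-14)*0 = 168*0 = 0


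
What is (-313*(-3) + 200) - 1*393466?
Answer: -392327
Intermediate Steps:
(-313*(-3) + 200) - 1*393466 = (939 + 200) - 393466 = 1139 - 393466 = -392327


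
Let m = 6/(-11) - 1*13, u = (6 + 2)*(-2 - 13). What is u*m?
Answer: 17880/11 ≈ 1625.5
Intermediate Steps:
u = -120 (u = 8*(-15) = -120)
m = -149/11 (m = 6*(-1/11) - 13 = -6/11 - 13 = -149/11 ≈ -13.545)
u*m = -120*(-149/11) = 17880/11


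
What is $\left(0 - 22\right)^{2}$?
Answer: $484$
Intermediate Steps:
$\left(0 - 22\right)^{2} = \left(-22\right)^{2} = 484$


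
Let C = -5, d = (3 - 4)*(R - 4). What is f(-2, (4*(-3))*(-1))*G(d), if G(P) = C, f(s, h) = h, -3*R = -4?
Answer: -60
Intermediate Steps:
R = 4/3 (R = -1/3*(-4) = 4/3 ≈ 1.3333)
d = 8/3 (d = (3 - 4)*(4/3 - 4) = -1*(-8/3) = 8/3 ≈ 2.6667)
G(P) = -5
f(-2, (4*(-3))*(-1))*G(d) = ((4*(-3))*(-1))*(-5) = -12*(-1)*(-5) = 12*(-5) = -60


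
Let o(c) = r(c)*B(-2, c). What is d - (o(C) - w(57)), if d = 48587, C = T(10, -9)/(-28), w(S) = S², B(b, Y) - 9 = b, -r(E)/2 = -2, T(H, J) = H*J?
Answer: 51808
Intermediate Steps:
r(E) = 4 (r(E) = -2*(-2) = 4)
B(b, Y) = 9 + b
C = 45/14 (C = (10*(-9))/(-28) = -90*(-1/28) = 45/14 ≈ 3.2143)
o(c) = 28 (o(c) = 4*(9 - 2) = 4*7 = 28)
d - (o(C) - w(57)) = 48587 - (28 - 1*57²) = 48587 - (28 - 1*3249) = 48587 - (28 - 3249) = 48587 - 1*(-3221) = 48587 + 3221 = 51808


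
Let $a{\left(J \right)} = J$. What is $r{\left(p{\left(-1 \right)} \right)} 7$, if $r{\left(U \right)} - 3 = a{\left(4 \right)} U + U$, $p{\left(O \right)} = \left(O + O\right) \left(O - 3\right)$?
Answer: $301$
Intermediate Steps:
$p{\left(O \right)} = 2 O \left(-3 + O\right)$
$r{\left(U \right)} = 3 + 5 U$ ($r{\left(U \right)} = 3 + \left(4 U + U\right) = 3 + 5 U$)
$r{\left(p{\left(-1 \right)} \right)} 7 = \left(3 + 5 \cdot 2 \left(-1\right) \left(-3 - 1\right)\right) 7 = \left(3 + 5 \cdot 2 \left(-1\right) \left(-4\right)\right) 7 = \left(3 + 5 \cdot 8\right) 7 = \left(3 + 40\right) 7 = 43 \cdot 7 = 301$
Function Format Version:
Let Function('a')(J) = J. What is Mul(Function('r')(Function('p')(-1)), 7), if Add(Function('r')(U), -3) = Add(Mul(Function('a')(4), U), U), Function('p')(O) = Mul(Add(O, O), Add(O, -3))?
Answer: 301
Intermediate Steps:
Function('p')(O) = Mul(2, O, Add(-3, O)) (Function('p')(O) = Mul(Mul(2, O), Add(-3, O)) = Mul(2, O, Add(-3, O)))
Function('r')(U) = Add(3, Mul(5, U)) (Function('r')(U) = Add(3, Add(Mul(4, U), U)) = Add(3, Mul(5, U)))
Mul(Function('r')(Function('p')(-1)), 7) = Mul(Add(3, Mul(5, Mul(2, -1, Add(-3, -1)))), 7) = Mul(Add(3, Mul(5, Mul(2, -1, -4))), 7) = Mul(Add(3, Mul(5, 8)), 7) = Mul(Add(3, 40), 7) = Mul(43, 7) = 301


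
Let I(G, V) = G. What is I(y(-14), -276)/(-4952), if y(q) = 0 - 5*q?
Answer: -35/2476 ≈ -0.014136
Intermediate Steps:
y(q) = -5*q
I(y(-14), -276)/(-4952) = -5*(-14)/(-4952) = 70*(-1/4952) = -35/2476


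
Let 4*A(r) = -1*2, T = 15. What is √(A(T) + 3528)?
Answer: √14110/2 ≈ 59.393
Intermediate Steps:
A(r) = -½ (A(r) = (-1*2)/4 = (¼)*(-2) = -½)
√(A(T) + 3528) = √(-½ + 3528) = √(7055/2) = √14110/2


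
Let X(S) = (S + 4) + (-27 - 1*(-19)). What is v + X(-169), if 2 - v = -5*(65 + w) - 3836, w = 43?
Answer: 4205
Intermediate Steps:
X(S) = -4 + S (X(S) = (4 + S) + (-27 + 19) = (4 + S) - 8 = -4 + S)
v = 4378 (v = 2 - (-5*(65 + 43) - 3836) = 2 - (-5*108 - 3836) = 2 - (-540 - 3836) = 2 - 1*(-4376) = 2 + 4376 = 4378)
v + X(-169) = 4378 + (-4 - 169) = 4378 - 173 = 4205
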